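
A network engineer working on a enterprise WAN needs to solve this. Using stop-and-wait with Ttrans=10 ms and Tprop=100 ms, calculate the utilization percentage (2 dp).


Given: Ttrans = 10 ms, Tprop = 100 ms
RTT = 2 * Tprop = 2 * 100 = 200 ms
U = Ttrans / (Ttrans + RTT)
U = 10 / (10 + 200)
U = 10 / 210 = 0.047619
U% = 4.76%

4.76


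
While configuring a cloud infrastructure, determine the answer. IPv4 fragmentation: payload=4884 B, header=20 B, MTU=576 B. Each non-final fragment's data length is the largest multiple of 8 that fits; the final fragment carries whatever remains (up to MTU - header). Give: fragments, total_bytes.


Max data per non-final fragment = floor((MTU - header)/8)*8 = floor((576 - 20)/8)*8 = floor(556/8)*8 = 552 B
Final fragment needs no 8-byte alignment: it can carry up to MTU - header = 556 B
Non-final fragments needed = ceil((payload - 556) / 552) = ceil(4328/552) = ceil(7.8406) = 8
Number of fragments = 8 + 1 = 9
Fragment sizes (data): 8 * 552 B + 468 B (last, 468 <= 556 OK)
Total bytes sent = payload + n_frags * header = 4884 + 9*20 = 4884 + 180 = 5064 B

9, 5064


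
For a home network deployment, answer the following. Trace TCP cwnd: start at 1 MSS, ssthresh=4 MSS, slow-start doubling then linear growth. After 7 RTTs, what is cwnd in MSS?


RTT 0: cwnd = 1 MSS (initial)
RTT 1: cwnd = 2 MSS (slow start, doubled)
RTT 2: cwnd = 4 MSS (slow start, doubled)
RTT 3: cwnd = 5 MSS (congestion avoidance, +1)
RTT 4: cwnd = 6 MSS (congestion avoidance, +1)
RTT 5: cwnd = 7 MSS (congestion avoidance, +1)
RTT 6: cwnd = 8 MSS (congestion avoidance, +1)
RTT 7: cwnd = 9 MSS (congestion avoidance, +1)

9


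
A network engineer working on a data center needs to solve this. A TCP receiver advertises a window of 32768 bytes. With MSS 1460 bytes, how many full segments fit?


Given: RWND = 32768 bytes, MSS = 1460 bytes
Full segments = floor(RWND / MSS)
Full segments = floor(32768 / 1460)
Full segments = floor(22.4438) = 22

22


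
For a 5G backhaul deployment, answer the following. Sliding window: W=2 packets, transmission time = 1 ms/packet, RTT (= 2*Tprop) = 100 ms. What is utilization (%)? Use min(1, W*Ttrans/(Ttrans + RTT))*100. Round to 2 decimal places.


Given: W = 2, Ttrans = 1 ms, RTT = 100 ms (= 2 * Tprop, Tprop = 50 ms)
Cycle time = Ttrans + RTT = 1 + 100 = 101 ms (first packet sent until its ACK returns)
W * Ttrans = 2 * 1 = 2 ms of sending per cycle
W * Ttrans / (Ttrans + RTT) = 2 / 101 = 0.019802
U = min(1, 0.019802) = 0.019802
U% = 1.98%

1.98


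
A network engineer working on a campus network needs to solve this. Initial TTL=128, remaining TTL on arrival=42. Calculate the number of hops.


Given: initial TTL = 128, received TTL = 42
Hops = initial TTL - received TTL
Hops = 128 - 42 = 86

86


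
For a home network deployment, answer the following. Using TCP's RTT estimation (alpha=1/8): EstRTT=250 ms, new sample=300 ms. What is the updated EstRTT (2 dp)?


Given: EstRTT = 250 ms, SampleRTT = 300 ms, alpha = 1/8
New EstRTT = (1 - alpha) * EstRTT + alpha * SampleRTT
(7/8) * 250 = 218.75
(1/8) * 300 = 37.5
New EstRTT = 218.75 + 37.5 = 256.25 ms -> 256.25 ms (2 dp)

256.25


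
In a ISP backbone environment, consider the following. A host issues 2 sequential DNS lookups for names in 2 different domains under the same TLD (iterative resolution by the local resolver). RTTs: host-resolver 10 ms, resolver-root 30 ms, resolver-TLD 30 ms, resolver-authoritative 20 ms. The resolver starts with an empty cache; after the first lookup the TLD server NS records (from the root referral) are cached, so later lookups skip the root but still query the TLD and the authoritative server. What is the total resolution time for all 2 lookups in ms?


Lookup 1 (cold cache): local + root + TLD + auth = 10 + 30 + 30 + 20 = 90 ms
Lookups 2..2 (TLD NS cached -> skip root; new domain -> still ask TLD and auth): local + TLD + auth = 10 + 30 + 20 = 60 ms each
Remaining 1 lookups: 1 * 60 = 60 ms
Total = 90 + 60 = 150 ms

150


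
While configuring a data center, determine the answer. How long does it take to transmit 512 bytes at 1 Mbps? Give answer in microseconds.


Given: packet = 512 bytes, bandwidth = 1 Mbps
Packet in bits = 512 * 8 = 4096 bits
Bandwidth = 1 * 10^6 = 1000000 bps
Time = 4096 / 1000000 seconds
Time in us = 4096 * 10^6 / 1000000 = 4096

4096


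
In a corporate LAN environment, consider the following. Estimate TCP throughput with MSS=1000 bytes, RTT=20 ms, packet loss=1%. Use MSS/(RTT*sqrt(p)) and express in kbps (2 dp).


Given: MSS = 1000 bytes, RTT = 20 ms, loss = 1%
RTT in seconds = 20 / 1000 = 0.02
Loss rate = 1% = 0.01
sqrt(loss) = sqrt(0.01) = 0.1
Throughput (bytes/s) = 1000 / (0.02 * 0.1) = 500000.0000
Throughput (kbps) = 500000.0000 * 8 / 1000 = 4000.000000 -> 4000.00 kbps (2 dp)

4000.00


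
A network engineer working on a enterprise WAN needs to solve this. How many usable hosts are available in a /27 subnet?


Given: subnet mask /27
Host bits = 32 - 27 = 5
Total addresses = 2^5 = 32
Usable hosts = 32 - 2 (network + broadcast) = 30

30


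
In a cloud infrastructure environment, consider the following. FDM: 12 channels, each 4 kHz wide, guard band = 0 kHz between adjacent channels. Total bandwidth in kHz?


Given: 12 channels, 4 kHz each, guard = 0 kHz
Channel bandwidth = 12 * 4 = 48 kHz
Guard bands = 11 gaps * 0 kHz = 0 kHz
Total = 48 + 0 = 48 kHz

48


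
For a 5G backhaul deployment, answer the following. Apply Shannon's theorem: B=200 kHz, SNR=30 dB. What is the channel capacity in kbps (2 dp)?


Given: B = 200 kHz, SNR = 30 dB
SNR linear = 10^(30/10) = 1000
1 + SNR = 1001
log2(1001) = 9.9672262588
C = 200 * 1000 * 9.9672262588 = 1993445.2518 bps
C = 1993.445252 kbps -> 1993.45 kbps (2 dp)

1993.45


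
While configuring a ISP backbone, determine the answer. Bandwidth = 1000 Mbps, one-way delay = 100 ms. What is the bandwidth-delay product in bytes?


Given: bandwidth = 1000 Mbps, delay = 100 ms
BDP in bits = 1000 * 10^6 * 100 / 1000
BDP in bits = 100000000
BDP in bytes = 100000000 / 8 = 12500000

12500000


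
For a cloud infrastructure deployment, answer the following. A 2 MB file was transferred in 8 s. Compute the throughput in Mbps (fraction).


Given: file = 2 MB, time = 8 s
File in Mb = 2 * 8 = 16 Mb
Throughput = 16 / 8 Mbps
Throughput = 2 Mbps

2


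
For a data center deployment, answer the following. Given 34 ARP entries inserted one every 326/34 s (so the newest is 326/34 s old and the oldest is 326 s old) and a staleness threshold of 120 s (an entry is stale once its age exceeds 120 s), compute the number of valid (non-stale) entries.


Ages are k * 326/34 s for k = 1..34 (spacing = 9.5882 s).
Entry k is valid iff k * 326/34 <= 120 iff k <= 34 * 120 / 326 = 12.5153
n_valid = floor(12.5153) = 12
(n_stale = 34 - 12 = 22)

12


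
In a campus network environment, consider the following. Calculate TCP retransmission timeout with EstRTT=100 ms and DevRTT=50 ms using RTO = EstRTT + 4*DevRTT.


Given: EstRTT = 100 ms, DevRTT = 50 ms
Timeout = EstRTT + 4 * DevRTT
4 * DevRTT = 4 * 50 = 200
Timeout = 100 + 200 = 300 ms

300


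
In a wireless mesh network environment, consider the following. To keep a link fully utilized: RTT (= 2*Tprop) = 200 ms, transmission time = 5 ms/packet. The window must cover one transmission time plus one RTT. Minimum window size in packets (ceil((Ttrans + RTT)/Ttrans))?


Given: Ttrans = 5 ms, RTT = 200 ms (= 2 * Tprop, Tprop = 100 ms)
Time until first ACK returns = Ttrans + RTT = 5 + 200 = 205 ms
Need W * Ttrans >= Ttrans + RTT  ->  W >= (Ttrans + RTT) / Ttrans
(Ttrans + RTT) / Ttrans = 205 / 5 = 41
W_min = ceil(41) = 41

41


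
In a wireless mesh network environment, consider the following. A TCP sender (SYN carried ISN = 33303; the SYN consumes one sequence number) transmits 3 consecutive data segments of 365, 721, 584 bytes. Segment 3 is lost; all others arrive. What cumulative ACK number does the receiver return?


SYN uses sequence number 33303; first data byte = ISN + 1 = 33304.
Segment 1: SEQ = 33304, len = 365 B, covers [33304, 33668]
Segment 2: SEQ = 33669, len = 721 B, covers [33669, 34389]
Segment 3: SEQ = 34390, len = 584 B, covers [34390, 34973] [LOST]
In-order data received: bytes [33304, 34389] (segments 1..2).
Segment 3 missing -> gap begins at byte 34390.
Cumulative ACK = next expected in-order byte = 33304 + 365 + 721 = 34390

34390


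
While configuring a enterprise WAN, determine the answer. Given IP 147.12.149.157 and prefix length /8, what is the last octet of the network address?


Given: IP = 147.12.149.157, prefix = /8
Subnet mask = 255.0.0.0
Last octet of IP: 157
Last octet of mask: 0
Network last octet = 157 AND 0 = 0

0


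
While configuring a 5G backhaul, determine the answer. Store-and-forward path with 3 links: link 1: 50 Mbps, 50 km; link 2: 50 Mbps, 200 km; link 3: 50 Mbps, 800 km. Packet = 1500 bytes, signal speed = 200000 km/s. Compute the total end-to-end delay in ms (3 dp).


Packet = 1500 bytes = 12000 bits. Store-and-forward: sum (t_trans + t_prop) per link.
Link 1: t_trans = 12000/(50*10^6) s = 0.2400 ms; t_prop = 50/200000 s = 0.2500 ms; subtotal = 0.4900 ms
Link 2: t_trans = 12000/(50*10^6) s = 0.2400 ms; t_prop = 200/200000 s = 1.0000 ms; subtotal = 1.2400 ms
Link 3: t_trans = 12000/(50*10^6) s = 0.2400 ms; t_prop = 800/200000 s = 4.0000 ms; subtotal = 4.2400 ms
End-to-end = 0.4900 + 1.2400 + 4.2400 = 5.9700 ms -> 5.970 ms (3 dp)

5.970


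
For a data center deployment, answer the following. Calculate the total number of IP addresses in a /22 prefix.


Given: CIDR prefix /22
Host bits = 32 - 22 = 10
Total addresses = 2^10 = 1024

1024


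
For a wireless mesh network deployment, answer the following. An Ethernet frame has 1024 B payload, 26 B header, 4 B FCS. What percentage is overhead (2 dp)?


Given: payload = 1024 B, header = 26 B, trailer = 4 B
Overhead bytes = header + trailer = 26 + 4 = 30
Total frame = payload + overhead = 1024 + 30 = 1054
Overhead % = 30 / 1054 * 100 = 2.8463% -> 2.85% (2 dp)

2.85


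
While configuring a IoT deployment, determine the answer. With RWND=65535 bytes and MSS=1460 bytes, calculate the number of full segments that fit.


Given: RWND = 65535 bytes, MSS = 1460 bytes
Full segments = floor(RWND / MSS)
Full segments = floor(65535 / 1460)
Full segments = floor(44.887) = 44

44


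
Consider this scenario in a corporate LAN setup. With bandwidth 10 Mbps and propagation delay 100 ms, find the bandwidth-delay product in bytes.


Given: bandwidth = 10 Mbps, delay = 100 ms
BDP in bits = 10 * 10^6 * 100 / 1000
BDP in bits = 1000000
BDP in bytes = 1000000 / 8 = 125000

125000


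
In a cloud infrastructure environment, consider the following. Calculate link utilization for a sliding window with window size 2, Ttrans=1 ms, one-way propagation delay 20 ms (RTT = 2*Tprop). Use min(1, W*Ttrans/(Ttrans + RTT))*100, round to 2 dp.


Given: W = 2, Ttrans = 1 ms, RTT = 40 ms (= 2 * Tprop, Tprop = 20 ms)
Cycle time = Ttrans + RTT = 1 + 40 = 41 ms (first packet sent until its ACK returns)
W * Ttrans = 2 * 1 = 2 ms of sending per cycle
W * Ttrans / (Ttrans + RTT) = 2 / 41 = 0.048780
U = min(1, 0.048780) = 0.048780
U% = 4.88%

4.88


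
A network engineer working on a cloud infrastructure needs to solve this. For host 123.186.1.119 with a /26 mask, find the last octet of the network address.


Given: IP = 123.186.1.119, prefix = /26
Subnet mask = 255.255.255.192
Last octet of IP: 119
Last octet of mask: 192
Network last octet = 119 AND 192 = 64

64


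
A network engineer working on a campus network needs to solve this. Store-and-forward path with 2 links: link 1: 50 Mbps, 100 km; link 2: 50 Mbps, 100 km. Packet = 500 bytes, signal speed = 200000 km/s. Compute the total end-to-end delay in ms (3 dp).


Packet = 500 bytes = 4000 bits. Store-and-forward: sum (t_trans + t_prop) per link.
Link 1: t_trans = 4000/(50*10^6) s = 0.0800 ms; t_prop = 100/200000 s = 0.5000 ms; subtotal = 0.5800 ms
Link 2: t_trans = 4000/(50*10^6) s = 0.0800 ms; t_prop = 100/200000 s = 0.5000 ms; subtotal = 0.5800 ms
End-to-end = 0.5800 + 0.5800 = 1.1600 ms -> 1.160 ms (3 dp)

1.160


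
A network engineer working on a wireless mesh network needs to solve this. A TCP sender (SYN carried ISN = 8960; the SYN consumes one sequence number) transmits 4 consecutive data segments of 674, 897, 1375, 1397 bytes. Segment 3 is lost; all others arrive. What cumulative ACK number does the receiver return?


SYN uses sequence number 8960; first data byte = ISN + 1 = 8961.
Segment 1: SEQ = 8961, len = 674 B, covers [8961, 9634]
Segment 2: SEQ = 9635, len = 897 B, covers [9635, 10531]
Segment 3: SEQ = 10532, len = 1375 B, covers [10532, 11906] [LOST]
Segment 4: SEQ = 11907, len = 1397 B, covers [11907, 13303]
In-order data received: bytes [8961, 10531] (segments 1..2).
Segment 3 missing -> gap begins at byte 10532; later segments buffered out of order.
Cumulative ACK = next expected in-order byte = 8961 + 674 + 897 = 10532

10532


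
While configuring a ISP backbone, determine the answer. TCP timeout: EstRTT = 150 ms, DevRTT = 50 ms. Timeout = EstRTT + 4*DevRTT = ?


Given: EstRTT = 150 ms, DevRTT = 50 ms
Timeout = EstRTT + 4 * DevRTT
4 * DevRTT = 4 * 50 = 200
Timeout = 150 + 200 = 350 ms

350


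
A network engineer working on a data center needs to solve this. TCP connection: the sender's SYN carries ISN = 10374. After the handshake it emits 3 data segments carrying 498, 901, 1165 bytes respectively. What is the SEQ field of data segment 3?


The SYN occupies sequence number ISN = 10374, so the first data byte is ISN + 1 = 10375.
SEQ of data segment i = (ISN + 1) + sum of payload sizes of segments 1..i-1.
Segment 1: SEQ = 10375, payload = 498 bytes
Segment 2: SEQ = 10873, payload = 901 bytes
Segment 3: SEQ = 11774, payload = 1165 bytes
SEQ of segment 3 = 10375 + 498 + 901 = 11774

11774


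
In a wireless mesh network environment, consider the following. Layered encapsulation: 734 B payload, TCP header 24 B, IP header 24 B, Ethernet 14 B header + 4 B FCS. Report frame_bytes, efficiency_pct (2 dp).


TCP segment = 734 + 24 = 758 B
IP packet = 758 + 24 = 782 B
Ethernet frame = 782 + 14 + 4 = 800 B
Efficiency = app / frame = 734 / 800 = 0.917500 = 91.7500% -> 91.75% (2 dp)

800, 91.75


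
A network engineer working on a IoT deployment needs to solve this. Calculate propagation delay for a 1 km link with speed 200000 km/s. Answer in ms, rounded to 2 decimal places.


Given: distance = 1 km, speed = 200000 km/s
Delay = distance / speed = 1 / 200000 seconds
Delay in ms = 1 * 1000 / 200000
Delay = 0.0050 ms
Rounded to 2 dp = 0.01 ms

0.01


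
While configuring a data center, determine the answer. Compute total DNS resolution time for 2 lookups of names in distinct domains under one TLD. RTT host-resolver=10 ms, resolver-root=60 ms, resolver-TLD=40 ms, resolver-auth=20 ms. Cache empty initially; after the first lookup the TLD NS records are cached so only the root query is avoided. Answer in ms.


Lookup 1 (cold cache): local + root + TLD + auth = 10 + 60 + 40 + 20 = 130 ms
Lookups 2..2 (TLD NS cached -> skip root; new domain -> still ask TLD and auth): local + TLD + auth = 10 + 40 + 20 = 70 ms each
Remaining 1 lookups: 1 * 70 = 70 ms
Total = 130 + 70 = 200 ms

200


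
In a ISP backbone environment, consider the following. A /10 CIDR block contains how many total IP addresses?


Given: CIDR prefix /10
Host bits = 32 - 10 = 22
Total addresses = 2^22 = 4194304

4194304


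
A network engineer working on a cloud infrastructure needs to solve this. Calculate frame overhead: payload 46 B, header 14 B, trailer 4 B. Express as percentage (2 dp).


Given: payload = 46 B, header = 14 B, trailer = 4 B
Overhead bytes = header + trailer = 14 + 4 = 18
Total frame = payload + overhead = 46 + 18 = 64
Overhead % = 18 / 64 * 100 = 28.1250% -> 28.13% (2 dp)

28.13


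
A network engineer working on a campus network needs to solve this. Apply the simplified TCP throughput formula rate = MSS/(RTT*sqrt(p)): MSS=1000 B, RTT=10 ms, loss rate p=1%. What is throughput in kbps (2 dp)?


Given: MSS = 1000 bytes, RTT = 10 ms, loss = 1%
RTT in seconds = 10 / 1000 = 0.01
Loss rate = 1% = 0.01
sqrt(loss) = sqrt(0.01) = 0.1
Throughput (bytes/s) = 1000 / (0.01 * 0.1) = 1000000.0000
Throughput (kbps) = 1000000.0000 * 8 / 1000 = 8000.000000 -> 8000.00 kbps (2 dp)

8000.00


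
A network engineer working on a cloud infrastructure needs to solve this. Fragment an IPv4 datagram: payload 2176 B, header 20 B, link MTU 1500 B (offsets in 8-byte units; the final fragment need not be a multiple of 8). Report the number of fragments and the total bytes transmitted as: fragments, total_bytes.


Max data per non-final fragment = floor((MTU - header)/8)*8 = floor((1500 - 20)/8)*8 = floor(1480/8)*8 = 1480 B
Final fragment needs no 8-byte alignment: it can carry up to MTU - header = 1480 B
Non-final fragments needed = ceil((payload - 1480) / 1480) = ceil(696/1480) = ceil(0.4703) = 1
Number of fragments = 1 + 1 = 2
Fragment sizes (data): 1 * 1480 B + 696 B (last, 696 <= 1480 OK)
Total bytes sent = payload + n_frags * header = 2176 + 2*20 = 2176 + 40 = 2216 B

2, 2216


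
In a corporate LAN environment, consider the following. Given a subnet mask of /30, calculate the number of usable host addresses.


Given: subnet mask /30
Host bits = 32 - 30 = 2
Total addresses = 2^2 = 4
Usable hosts = 4 - 2 (network + broadcast) = 2

2


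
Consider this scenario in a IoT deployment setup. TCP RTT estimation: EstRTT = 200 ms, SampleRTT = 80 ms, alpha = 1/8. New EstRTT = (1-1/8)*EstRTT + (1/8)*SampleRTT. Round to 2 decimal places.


Given: EstRTT = 200 ms, SampleRTT = 80 ms, alpha = 1/8
New EstRTT = (1 - alpha) * EstRTT + alpha * SampleRTT
(7/8) * 200 = 175
(1/8) * 80 = 10
New EstRTT = 175 + 10 = 185 ms -> 185.00 ms (2 dp)

185.00


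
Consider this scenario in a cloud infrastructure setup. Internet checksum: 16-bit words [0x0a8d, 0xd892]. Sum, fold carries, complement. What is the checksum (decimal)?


Given words: [0x0a8d, 0xd892]
Step 1: Sum all words
Raw sum = 2701 + 55442 = 58143
One's complement = ~58143 & 0xFFFF = 7392

7392


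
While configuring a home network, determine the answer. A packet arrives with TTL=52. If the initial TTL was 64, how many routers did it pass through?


Given: initial TTL = 64, received TTL = 52
Hops = initial TTL - received TTL
Hops = 64 - 52 = 12

12


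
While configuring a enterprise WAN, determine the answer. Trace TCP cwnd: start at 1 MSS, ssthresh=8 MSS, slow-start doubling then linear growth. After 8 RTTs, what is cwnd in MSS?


RTT 0: cwnd = 1 MSS (initial)
RTT 1: cwnd = 2 MSS (slow start, doubled)
RTT 2: cwnd = 4 MSS (slow start, doubled)
RTT 3: cwnd = 8 MSS (slow start, doubled)
RTT 4: cwnd = 9 MSS (congestion avoidance, +1)
RTT 5: cwnd = 10 MSS (congestion avoidance, +1)
RTT 6: cwnd = 11 MSS (congestion avoidance, +1)
RTT 7: cwnd = 12 MSS (congestion avoidance, +1)
RTT 8: cwnd = 13 MSS (congestion avoidance, +1)

13


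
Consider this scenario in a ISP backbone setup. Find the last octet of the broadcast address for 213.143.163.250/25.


Given: IP = 213.143.163.250, prefix = /25
Host bits = 32 - 25 = 7
Network last octet = 250 AND mask = 128
Host part size = 2^7 - 1 = 127
Broadcast last octet = 128 OR 127 = 255

255


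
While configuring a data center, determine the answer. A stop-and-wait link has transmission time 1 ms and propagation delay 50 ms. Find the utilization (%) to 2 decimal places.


Given: Ttrans = 1 ms, Tprop = 50 ms
RTT = 2 * Tprop = 2 * 50 = 100 ms
U = Ttrans / (Ttrans + RTT)
U = 1 / (1 + 100)
U = 1 / 101 = 0.009901
U% = 0.99%

0.99


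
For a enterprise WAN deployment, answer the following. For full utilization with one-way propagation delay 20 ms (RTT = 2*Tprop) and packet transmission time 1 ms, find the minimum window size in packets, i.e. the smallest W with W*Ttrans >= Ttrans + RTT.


Given: Ttrans = 1 ms, RTT = 40 ms (= 2 * Tprop, Tprop = 20 ms)
Time until first ACK returns = Ttrans + RTT = 1 + 40 = 41 ms
Need W * Ttrans >= Ttrans + RTT  ->  W >= (Ttrans + RTT) / Ttrans
(Ttrans + RTT) / Ttrans = 41 / 1 = 41
W_min = ceil(41) = 41

41


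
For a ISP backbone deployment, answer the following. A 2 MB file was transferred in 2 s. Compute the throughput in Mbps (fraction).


Given: file = 2 MB, time = 2 s
File in Mb = 2 * 8 = 16 Mb
Throughput = 16 / 2 Mbps
Throughput = 8 Mbps

8


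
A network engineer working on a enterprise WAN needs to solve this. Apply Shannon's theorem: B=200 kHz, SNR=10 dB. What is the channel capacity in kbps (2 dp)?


Given: B = 200 kHz, SNR = 10 dB
SNR linear = 10^(10/10) = 10
1 + SNR = 11
log2(11) = 3.4594316186
C = 200 * 1000 * 3.4594316186 = 691886.3237 bps
C = 691.886324 kbps -> 691.89 kbps (2 dp)

691.89


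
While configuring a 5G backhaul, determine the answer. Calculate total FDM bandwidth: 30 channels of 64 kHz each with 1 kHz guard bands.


Given: 30 channels, 64 kHz each, guard = 1 kHz
Channel bandwidth = 30 * 64 = 1920 kHz
Guard bands = 29 gaps * 1 kHz = 29 kHz
Total = 1920 + 29 = 1949 kHz

1949


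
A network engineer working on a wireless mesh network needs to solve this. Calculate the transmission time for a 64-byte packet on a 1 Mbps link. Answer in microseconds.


Given: packet = 64 bytes, bandwidth = 1 Mbps
Packet in bits = 64 * 8 = 512 bits
Bandwidth = 1 * 10^6 = 1000000 bps
Time = 512 / 1000000 seconds
Time in us = 512 * 10^6 / 1000000 = 512

512


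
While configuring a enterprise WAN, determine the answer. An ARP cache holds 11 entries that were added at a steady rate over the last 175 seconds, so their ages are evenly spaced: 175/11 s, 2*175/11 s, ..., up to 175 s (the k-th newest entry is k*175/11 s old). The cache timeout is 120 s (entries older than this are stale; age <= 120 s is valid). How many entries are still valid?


Ages are k * 175/11 s for k = 1..11 (spacing = 15.9091 s).
Entry k is valid iff k * 175/11 <= 120 iff k <= 11 * 120 / 175 = 7.5429
n_valid = floor(7.5429) = 7
(n_stale = 11 - 7 = 4)

7


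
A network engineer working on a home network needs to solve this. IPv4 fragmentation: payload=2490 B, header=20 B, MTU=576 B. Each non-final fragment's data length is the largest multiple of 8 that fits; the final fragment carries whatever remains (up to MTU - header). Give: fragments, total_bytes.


Max data per non-final fragment = floor((MTU - header)/8)*8 = floor((576 - 20)/8)*8 = floor(556/8)*8 = 552 B
Final fragment needs no 8-byte alignment: it can carry up to MTU - header = 556 B
Non-final fragments needed = ceil((payload - 556) / 552) = ceil(1934/552) = ceil(3.5036) = 4
Number of fragments = 4 + 1 = 5
Fragment sizes (data): 4 * 552 B + 282 B (last, 282 <= 556 OK)
Total bytes sent = payload + n_frags * header = 2490 + 5*20 = 2490 + 100 = 2590 B

5, 2590


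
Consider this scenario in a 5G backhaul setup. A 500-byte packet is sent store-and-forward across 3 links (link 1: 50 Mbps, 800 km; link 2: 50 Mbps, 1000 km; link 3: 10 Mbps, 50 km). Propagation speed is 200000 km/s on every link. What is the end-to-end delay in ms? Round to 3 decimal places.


Packet = 500 bytes = 4000 bits. Store-and-forward: sum (t_trans + t_prop) per link.
Link 1: t_trans = 4000/(50*10^6) s = 0.0800 ms; t_prop = 800/200000 s = 4.0000 ms; subtotal = 4.0800 ms
Link 2: t_trans = 4000/(50*10^6) s = 0.0800 ms; t_prop = 1000/200000 s = 5.0000 ms; subtotal = 5.0800 ms
Link 3: t_trans = 4000/(10*10^6) s = 0.4000 ms; t_prop = 50/200000 s = 0.2500 ms; subtotal = 0.6500 ms
End-to-end = 4.0800 + 5.0800 + 0.6500 = 9.8100 ms -> 9.810 ms (3 dp)

9.810


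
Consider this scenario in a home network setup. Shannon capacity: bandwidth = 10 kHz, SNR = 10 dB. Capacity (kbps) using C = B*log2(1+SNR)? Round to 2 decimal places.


Given: B = 10 kHz, SNR = 10 dB
SNR linear = 10^(10/10) = 10
1 + SNR = 11
log2(11) = 3.4594316186
C = 10 * 1000 * 3.4594316186 = 34594.3162 bps
C = 34.594316 kbps -> 34.59 kbps (2 dp)

34.59


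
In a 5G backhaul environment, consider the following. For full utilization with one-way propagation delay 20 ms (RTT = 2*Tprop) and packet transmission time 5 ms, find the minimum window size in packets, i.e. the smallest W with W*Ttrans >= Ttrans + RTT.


Given: Ttrans = 5 ms, RTT = 40 ms (= 2 * Tprop, Tprop = 20 ms)
Time until first ACK returns = Ttrans + RTT = 5 + 40 = 45 ms
Need W * Ttrans >= Ttrans + RTT  ->  W >= (Ttrans + RTT) / Ttrans
(Ttrans + RTT) / Ttrans = 45 / 5 = 9
W_min = ceil(9) = 9

9


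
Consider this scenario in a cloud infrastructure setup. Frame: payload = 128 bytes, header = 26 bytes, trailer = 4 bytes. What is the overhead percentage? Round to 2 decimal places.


Given: payload = 128 B, header = 26 B, trailer = 4 B
Overhead bytes = header + trailer = 26 + 4 = 30
Total frame = payload + overhead = 128 + 30 = 158
Overhead % = 30 / 158 * 100 = 18.9873% -> 18.99% (2 dp)

18.99


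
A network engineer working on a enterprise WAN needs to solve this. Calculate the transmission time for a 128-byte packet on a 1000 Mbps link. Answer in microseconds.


Given: packet = 128 bytes, bandwidth = 1000 Mbps
Packet in bits = 128 * 8 = 1024 bits
Bandwidth = 1000 * 10^6 = 1000000000 bps
Time = 1024 / 1000000000 seconds
Time in us = 1024 * 10^6 / 1000000000 = 1.024

1.024


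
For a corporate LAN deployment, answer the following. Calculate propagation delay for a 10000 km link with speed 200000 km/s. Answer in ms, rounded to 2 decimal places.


Given: distance = 10000 km, speed = 200000 km/s
Delay = distance / speed = 10000 / 200000 seconds
Delay in ms = 10000 * 1000 / 200000
Delay = 50.0000 ms
Rounded to 2 dp = 50.00 ms

50.00


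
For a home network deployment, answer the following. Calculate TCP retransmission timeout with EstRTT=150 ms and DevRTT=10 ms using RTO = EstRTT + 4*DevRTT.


Given: EstRTT = 150 ms, DevRTT = 10 ms
Timeout = EstRTT + 4 * DevRTT
4 * DevRTT = 4 * 10 = 40
Timeout = 150 + 40 = 190 ms

190


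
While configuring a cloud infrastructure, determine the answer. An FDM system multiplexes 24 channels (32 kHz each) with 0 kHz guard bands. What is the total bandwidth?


Given: 24 channels, 32 kHz each, guard = 0 kHz
Channel bandwidth = 24 * 32 = 768 kHz
Guard bands = 23 gaps * 0 kHz = 0 kHz
Total = 768 + 0 = 768 kHz

768


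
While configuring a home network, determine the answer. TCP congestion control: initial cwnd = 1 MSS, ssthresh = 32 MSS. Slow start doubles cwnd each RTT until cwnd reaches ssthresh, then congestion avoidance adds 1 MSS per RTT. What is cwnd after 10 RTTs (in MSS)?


RTT 0: cwnd = 1 MSS (initial)
RTT 1: cwnd = 2 MSS (slow start, doubled)
RTT 2: cwnd = 4 MSS (slow start, doubled)
RTT 3: cwnd = 8 MSS (slow start, doubled)
RTT 4: cwnd = 16 MSS (slow start, doubled)
RTT 5: cwnd = 32 MSS (slow start, doubled)
RTT 6: cwnd = 33 MSS (congestion avoidance, +1)
RTT 7: cwnd = 34 MSS (congestion avoidance, +1)
RTT 8: cwnd = 35 MSS (congestion avoidance, +1)
RTT 9: cwnd = 36 MSS (congestion avoidance, +1)
RTT 10: cwnd = 37 MSS (congestion avoidance, +1)

37


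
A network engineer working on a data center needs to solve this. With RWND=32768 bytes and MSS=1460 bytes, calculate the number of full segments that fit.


Given: RWND = 32768 bytes, MSS = 1460 bytes
Full segments = floor(RWND / MSS)
Full segments = floor(32768 / 1460)
Full segments = floor(22.4438) = 22

22


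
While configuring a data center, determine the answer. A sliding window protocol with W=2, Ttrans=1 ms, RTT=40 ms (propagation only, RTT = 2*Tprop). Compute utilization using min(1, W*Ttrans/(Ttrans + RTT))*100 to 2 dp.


Given: W = 2, Ttrans = 1 ms, RTT = 40 ms (= 2 * Tprop, Tprop = 20 ms)
Cycle time = Ttrans + RTT = 1 + 40 = 41 ms (first packet sent until its ACK returns)
W * Ttrans = 2 * 1 = 2 ms of sending per cycle
W * Ttrans / (Ttrans + RTT) = 2 / 41 = 0.048780
U = min(1, 0.048780) = 0.048780
U% = 4.88%

4.88


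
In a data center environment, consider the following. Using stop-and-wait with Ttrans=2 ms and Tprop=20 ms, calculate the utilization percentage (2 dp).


Given: Ttrans = 2 ms, Tprop = 20 ms
RTT = 2 * Tprop = 2 * 20 = 40 ms
U = Ttrans / (Ttrans + RTT)
U = 2 / (2 + 40)
U = 2 / 42 = 0.047619
U% = 4.76%

4.76


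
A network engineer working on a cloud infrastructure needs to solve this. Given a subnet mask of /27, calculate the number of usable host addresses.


Given: subnet mask /27
Host bits = 32 - 27 = 5
Total addresses = 2^5 = 32
Usable hosts = 32 - 2 (network + broadcast) = 30

30


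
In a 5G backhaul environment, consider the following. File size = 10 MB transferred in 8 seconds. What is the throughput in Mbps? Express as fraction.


Given: file = 10 MB, time = 8 s
File in Mb = 10 * 8 = 80 Mb
Throughput = 80 / 8 Mbps
Throughput = 10 Mbps

10


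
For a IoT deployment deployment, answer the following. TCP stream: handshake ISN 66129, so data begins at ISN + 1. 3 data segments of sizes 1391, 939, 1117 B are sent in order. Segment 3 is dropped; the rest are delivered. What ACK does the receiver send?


SYN uses sequence number 66129; first data byte = ISN + 1 = 66130.
Segment 1: SEQ = 66130, len = 1391 B, covers [66130, 67520]
Segment 2: SEQ = 67521, len = 939 B, covers [67521, 68459]
Segment 3: SEQ = 68460, len = 1117 B, covers [68460, 69576] [LOST]
In-order data received: bytes [66130, 68459] (segments 1..2).
Segment 3 missing -> gap begins at byte 68460.
Cumulative ACK = next expected in-order byte = 66130 + 1391 + 939 = 68460

68460


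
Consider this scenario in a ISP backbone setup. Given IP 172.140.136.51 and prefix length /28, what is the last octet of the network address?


Given: IP = 172.140.136.51, prefix = /28
Subnet mask = 255.255.255.240
Last octet of IP: 51
Last octet of mask: 240
Network last octet = 51 AND 240 = 48

48


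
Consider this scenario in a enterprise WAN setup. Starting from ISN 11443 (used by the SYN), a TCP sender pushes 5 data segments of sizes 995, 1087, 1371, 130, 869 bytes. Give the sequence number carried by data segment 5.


The SYN occupies sequence number ISN = 11443, so the first data byte is ISN + 1 = 11444.
SEQ of data segment i = (ISN + 1) + sum of payload sizes of segments 1..i-1.
Segment 1: SEQ = 11444, payload = 995 bytes
Segment 2: SEQ = 12439, payload = 1087 bytes
Segment 3: SEQ = 13526, payload = 1371 bytes
Segment 4: SEQ = 14897, payload = 130 bytes
Segment 5: SEQ = 15027, payload = 869 bytes
SEQ of segment 5 = 11444 + 995 + 1087 + 1371 + 130 = 15027

15027


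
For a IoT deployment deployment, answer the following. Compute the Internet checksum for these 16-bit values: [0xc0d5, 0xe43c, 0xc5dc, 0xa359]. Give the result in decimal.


Given words: [0xc0d5, 0xe43c, 0xc5dc, 0xa359]
Step 1: Sum all words
Raw sum = 49365 + 58428 + 50652 + 41817 = 200262
Step 2: Fold carry: (3654 + 3) = 3657
One's complement = ~3657 & 0xFFFF = 61878

61878


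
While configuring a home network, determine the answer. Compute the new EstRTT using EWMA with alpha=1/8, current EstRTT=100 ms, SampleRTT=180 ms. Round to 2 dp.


Given: EstRTT = 100 ms, SampleRTT = 180 ms, alpha = 1/8
New EstRTT = (1 - alpha) * EstRTT + alpha * SampleRTT
(7/8) * 100 = 87.5
(1/8) * 180 = 22.5
New EstRTT = 87.5 + 22.5 = 110 ms -> 110.00 ms (2 dp)

110.00


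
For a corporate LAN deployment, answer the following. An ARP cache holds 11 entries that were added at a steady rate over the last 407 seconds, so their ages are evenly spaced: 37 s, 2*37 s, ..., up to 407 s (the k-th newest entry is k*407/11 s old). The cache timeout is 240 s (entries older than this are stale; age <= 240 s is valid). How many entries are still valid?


Ages are k * 407/11 s for k = 1..11 (spacing = 37.0000 s).
Entry k is valid iff k * 407/11 <= 240 iff k <= 11 * 240 / 407 = 6.4865
n_valid = floor(6.4865) = 6
(n_stale = 11 - 6 = 5)

6


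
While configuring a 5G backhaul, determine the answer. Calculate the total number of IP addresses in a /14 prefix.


Given: CIDR prefix /14
Host bits = 32 - 14 = 18
Total addresses = 2^18 = 262144

262144


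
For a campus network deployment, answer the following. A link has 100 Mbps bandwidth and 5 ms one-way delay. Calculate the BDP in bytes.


Given: bandwidth = 100 Mbps, delay = 5 ms
BDP in bits = 100 * 10^6 * 5 / 1000
BDP in bits = 500000
BDP in bytes = 500000 / 8 = 62500

62500


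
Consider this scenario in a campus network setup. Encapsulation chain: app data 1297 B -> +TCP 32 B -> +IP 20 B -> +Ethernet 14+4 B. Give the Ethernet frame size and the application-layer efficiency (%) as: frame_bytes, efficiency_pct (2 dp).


TCP segment = 1297 + 32 = 1329 B
IP packet = 1329 + 20 = 1349 B
Ethernet frame = 1349 + 14 + 4 = 1367 B
Efficiency = app / frame = 1297 / 1367 = 0.948793 = 94.8793% -> 94.88% (2 dp)

1367, 94.88


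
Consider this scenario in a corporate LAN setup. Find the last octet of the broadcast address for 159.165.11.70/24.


Given: IP = 159.165.11.70, prefix = /24
Host bits = 32 - 24 = 8
Network last octet = 70 AND mask = 0
Host part size = 2^8 - 1 = 255
Broadcast last octet = 0 OR 255 = 255

255


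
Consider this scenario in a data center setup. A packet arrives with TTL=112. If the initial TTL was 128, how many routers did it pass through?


Given: initial TTL = 128, received TTL = 112
Hops = initial TTL - received TTL
Hops = 128 - 112 = 16

16


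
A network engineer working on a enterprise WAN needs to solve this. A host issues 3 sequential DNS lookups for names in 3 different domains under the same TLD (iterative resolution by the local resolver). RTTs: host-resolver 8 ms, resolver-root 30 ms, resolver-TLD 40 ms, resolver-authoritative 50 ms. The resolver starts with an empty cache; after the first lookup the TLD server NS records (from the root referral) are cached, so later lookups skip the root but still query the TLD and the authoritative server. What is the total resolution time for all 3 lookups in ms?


Lookup 1 (cold cache): local + root + TLD + auth = 8 + 30 + 40 + 50 = 128 ms
Lookups 2..3 (TLD NS cached -> skip root; new domain -> still ask TLD and auth): local + TLD + auth = 8 + 40 + 50 = 98 ms each
Remaining 2 lookups: 2 * 98 = 196 ms
Total = 128 + 196 = 324 ms

324


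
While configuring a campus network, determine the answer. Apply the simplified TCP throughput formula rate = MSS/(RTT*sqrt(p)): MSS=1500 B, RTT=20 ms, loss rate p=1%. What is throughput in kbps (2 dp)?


Given: MSS = 1500 bytes, RTT = 20 ms, loss = 1%
RTT in seconds = 20 / 1000 = 0.02
Loss rate = 1% = 0.01
sqrt(loss) = sqrt(0.01) = 0.1
Throughput (bytes/s) = 1500 / (0.02 * 0.1) = 750000.0000
Throughput (kbps) = 750000.0000 * 8 / 1000 = 6000.000000 -> 6000.00 kbps (2 dp)

6000.00


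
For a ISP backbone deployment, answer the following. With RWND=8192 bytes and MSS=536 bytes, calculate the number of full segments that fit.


Given: RWND = 8192 bytes, MSS = 536 bytes
Full segments = floor(RWND / MSS)
Full segments = floor(8192 / 536)
Full segments = floor(15.2836) = 15

15


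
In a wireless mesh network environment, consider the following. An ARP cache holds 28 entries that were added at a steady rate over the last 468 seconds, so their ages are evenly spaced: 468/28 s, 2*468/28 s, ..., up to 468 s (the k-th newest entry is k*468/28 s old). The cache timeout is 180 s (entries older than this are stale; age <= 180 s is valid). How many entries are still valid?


Ages are k * 468/28 s for k = 1..28 (spacing = 16.7143 s).
Entry k is valid iff k * 468/28 <= 180 iff k <= 28 * 180 / 468 = 10.7692
n_valid = floor(10.7692) = 10
(n_stale = 28 - 10 = 18)

10


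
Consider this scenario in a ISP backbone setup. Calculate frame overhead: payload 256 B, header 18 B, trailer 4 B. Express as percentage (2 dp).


Given: payload = 256 B, header = 18 B, trailer = 4 B
Overhead bytes = header + trailer = 18 + 4 = 22
Total frame = payload + overhead = 256 + 22 = 278
Overhead % = 22 / 278 * 100 = 7.9137% -> 7.91% (2 dp)

7.91


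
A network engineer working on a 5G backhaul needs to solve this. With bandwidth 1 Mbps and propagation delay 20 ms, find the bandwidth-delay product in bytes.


Given: bandwidth = 1 Mbps, delay = 20 ms
BDP in bits = 1 * 10^6 * 20 / 1000
BDP in bits = 20000
BDP in bytes = 20000 / 8 = 2500

2500


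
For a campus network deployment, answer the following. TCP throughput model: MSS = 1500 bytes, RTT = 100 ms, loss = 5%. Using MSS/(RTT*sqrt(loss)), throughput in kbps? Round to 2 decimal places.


Given: MSS = 1500 bytes, RTT = 100 ms, loss = 5%
RTT in seconds = 100 / 1000 = 0.1
Loss rate = 5% = 0.05
sqrt(loss) = sqrt(0.05) = 0.223606797750
Throughput (bytes/s) = 1500 / (0.1 * 0.223606797750) = 67082.0393
Throughput (kbps) = 67082.0393 * 8 / 1000 = 536.656315 -> 536.66 kbps (2 dp)

536.66


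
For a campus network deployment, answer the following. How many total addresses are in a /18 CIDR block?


Given: CIDR prefix /18
Host bits = 32 - 18 = 14
Total addresses = 2^14 = 16384

16384


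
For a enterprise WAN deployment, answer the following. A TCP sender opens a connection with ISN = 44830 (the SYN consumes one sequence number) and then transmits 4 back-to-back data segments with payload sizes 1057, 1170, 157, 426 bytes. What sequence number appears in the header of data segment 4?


The SYN occupies sequence number ISN = 44830, so the first data byte is ISN + 1 = 44831.
SEQ of data segment i = (ISN + 1) + sum of payload sizes of segments 1..i-1.
Segment 1: SEQ = 44831, payload = 1057 bytes
Segment 2: SEQ = 45888, payload = 1170 bytes
Segment 3: SEQ = 47058, payload = 157 bytes
Segment 4: SEQ = 47215, payload = 426 bytes
SEQ of segment 4 = 44831 + 1057 + 1170 + 157 = 47215

47215


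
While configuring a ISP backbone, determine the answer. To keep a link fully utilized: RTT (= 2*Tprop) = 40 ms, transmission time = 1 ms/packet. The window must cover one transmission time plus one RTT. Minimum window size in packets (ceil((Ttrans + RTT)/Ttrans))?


Given: Ttrans = 1 ms, RTT = 40 ms (= 2 * Tprop, Tprop = 20 ms)
Time until first ACK returns = Ttrans + RTT = 1 + 40 = 41 ms
Need W * Ttrans >= Ttrans + RTT  ->  W >= (Ttrans + RTT) / Ttrans
(Ttrans + RTT) / Ttrans = 41 / 1 = 41
W_min = ceil(41) = 41

41


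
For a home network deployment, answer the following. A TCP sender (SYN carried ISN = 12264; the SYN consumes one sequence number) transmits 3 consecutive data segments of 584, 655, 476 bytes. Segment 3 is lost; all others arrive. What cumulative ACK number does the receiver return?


SYN uses sequence number 12264; first data byte = ISN + 1 = 12265.
Segment 1: SEQ = 12265, len = 584 B, covers [12265, 12848]
Segment 2: SEQ = 12849, len = 655 B, covers [12849, 13503]
Segment 3: SEQ = 13504, len = 476 B, covers [13504, 13979] [LOST]
In-order data received: bytes [12265, 13503] (segments 1..2).
Segment 3 missing -> gap begins at byte 13504.
Cumulative ACK = next expected in-order byte = 12265 + 584 + 655 = 13504

13504


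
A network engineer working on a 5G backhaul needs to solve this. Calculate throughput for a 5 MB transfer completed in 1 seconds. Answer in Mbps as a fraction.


Given: file = 5 MB, time = 1 s
File in Mb = 5 * 8 = 40 Mb
Throughput = 40 / 1 Mbps
Throughput = 40 Mbps

40


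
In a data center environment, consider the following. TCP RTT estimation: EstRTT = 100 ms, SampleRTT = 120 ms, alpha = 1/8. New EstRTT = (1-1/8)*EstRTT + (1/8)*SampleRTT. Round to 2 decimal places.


Given: EstRTT = 100 ms, SampleRTT = 120 ms, alpha = 1/8
New EstRTT = (1 - alpha) * EstRTT + alpha * SampleRTT
(7/8) * 100 = 87.5
(1/8) * 120 = 15
New EstRTT = 87.5 + 15 = 102.5 ms -> 102.50 ms (2 dp)

102.50


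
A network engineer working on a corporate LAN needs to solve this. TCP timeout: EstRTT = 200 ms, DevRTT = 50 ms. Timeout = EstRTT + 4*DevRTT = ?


Given: EstRTT = 200 ms, DevRTT = 50 ms
Timeout = EstRTT + 4 * DevRTT
4 * DevRTT = 4 * 50 = 200
Timeout = 200 + 200 = 400 ms

400


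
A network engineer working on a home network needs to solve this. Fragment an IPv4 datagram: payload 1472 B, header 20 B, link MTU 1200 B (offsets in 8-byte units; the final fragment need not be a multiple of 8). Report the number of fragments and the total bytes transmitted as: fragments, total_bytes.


Max data per non-final fragment = floor((MTU - header)/8)*8 = floor((1200 - 20)/8)*8 = floor(1180/8)*8 = 1176 B
Final fragment needs no 8-byte alignment: it can carry up to MTU - header = 1180 B
Non-final fragments needed = ceil((payload - 1180) / 1176) = ceil(292/1176) = ceil(0.2483) = 1
Number of fragments = 1 + 1 = 2
Fragment sizes (data): 1 * 1176 B + 296 B (last, 296 <= 1180 OK)
Total bytes sent = payload + n_frags * header = 1472 + 2*20 = 1472 + 40 = 1512 B

2, 1512
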